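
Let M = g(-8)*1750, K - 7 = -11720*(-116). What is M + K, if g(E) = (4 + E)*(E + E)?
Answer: 1471527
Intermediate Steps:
g(E) = 2*E*(4 + E) (g(E) = (4 + E)*(2*E) = 2*E*(4 + E))
K = 1359527 (K = 7 - 11720*(-116) = 7 + 1359520 = 1359527)
M = 112000 (M = (2*(-8)*(4 - 8))*1750 = (2*(-8)*(-4))*1750 = 64*1750 = 112000)
M + K = 112000 + 1359527 = 1471527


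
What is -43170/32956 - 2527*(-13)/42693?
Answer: -26717/49434 ≈ -0.54046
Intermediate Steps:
-43170/32956 - 2527*(-13)/42693 = -43170*1/32956 + 32851*(1/42693) = -21585/16478 + 247/321 = -26717/49434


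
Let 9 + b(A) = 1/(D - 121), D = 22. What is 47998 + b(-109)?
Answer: 4750910/99 ≈ 47989.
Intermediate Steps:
b(A) = -892/99 (b(A) = -9 + 1/(22 - 121) = -9 + 1/(-99) = -9 - 1/99 = -892/99)
47998 + b(-109) = 47998 - 892/99 = 4750910/99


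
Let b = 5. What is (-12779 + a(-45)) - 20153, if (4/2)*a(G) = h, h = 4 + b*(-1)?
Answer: -65865/2 ≈ -32933.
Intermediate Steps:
h = -1 (h = 4 + 5*(-1) = 4 - 5 = -1)
a(G) = -½ (a(G) = (½)*(-1) = -½)
(-12779 + a(-45)) - 20153 = (-12779 - ½) - 20153 = -25559/2 - 20153 = -65865/2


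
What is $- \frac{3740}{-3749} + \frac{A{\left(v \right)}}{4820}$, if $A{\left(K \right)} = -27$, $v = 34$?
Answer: $\frac{17925577}{18070180} \approx 0.992$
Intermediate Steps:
$- \frac{3740}{-3749} + \frac{A{\left(v \right)}}{4820} = - \frac{3740}{-3749} - \frac{27}{4820} = \left(-3740\right) \left(- \frac{1}{3749}\right) - \frac{27}{4820} = \frac{3740}{3749} - \frac{27}{4820} = \frac{17925577}{18070180}$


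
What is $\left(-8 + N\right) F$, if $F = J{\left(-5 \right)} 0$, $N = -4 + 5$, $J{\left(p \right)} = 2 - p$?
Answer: $0$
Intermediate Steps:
$N = 1$
$F = 0$ ($F = \left(2 - -5\right) 0 = \left(2 + 5\right) 0 = 7 \cdot 0 = 0$)
$\left(-8 + N\right) F = \left(-8 + 1\right) 0 = \left(-7\right) 0 = 0$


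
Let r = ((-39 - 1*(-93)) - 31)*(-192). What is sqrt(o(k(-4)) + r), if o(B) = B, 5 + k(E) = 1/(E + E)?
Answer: I*sqrt(70738)/4 ≈ 66.492*I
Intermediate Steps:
k(E) = -5 + 1/(2*E) (k(E) = -5 + 1/(E + E) = -5 + 1/(2*E))
r = -4416 (r = ((-39 + 93) - 31)*(-192) = (54 - 31)*(-192) = 23*(-192) = -4416)
sqrt(o(k(-4)) + r) = sqrt((-5 + (1/2)/(-4)) - 4416) = sqrt((-5 + (1/2)*(-1/4)) - 4416) = sqrt((-5 - 1/8) - 4416) = sqrt(-41/8 - 4416) = sqrt(-35369/8) = I*sqrt(70738)/4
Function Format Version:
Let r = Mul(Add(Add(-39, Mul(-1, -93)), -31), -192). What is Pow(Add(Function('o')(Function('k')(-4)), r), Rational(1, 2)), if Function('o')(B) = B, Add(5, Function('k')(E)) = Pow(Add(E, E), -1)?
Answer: Mul(Rational(1, 4), I, Pow(70738, Rational(1, 2))) ≈ Mul(66.492, I)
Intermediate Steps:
Function('k')(E) = Add(-5, Mul(Rational(1, 2), Pow(E, -1))) (Function('k')(E) = Add(-5, Pow(Add(E, E), -1)) = Add(-5, Pow(Mul(2, E), -1)) = Add(-5, Mul(Rational(1, 2), Pow(E, -1))))
r = -4416 (r = Mul(Add(Add(-39, 93), -31), -192) = Mul(Add(54, -31), -192) = Mul(23, -192) = -4416)
Pow(Add(Function('o')(Function('k')(-4)), r), Rational(1, 2)) = Pow(Add(Add(-5, Mul(Rational(1, 2), Pow(-4, -1))), -4416), Rational(1, 2)) = Pow(Add(Add(-5, Mul(Rational(1, 2), Rational(-1, 4))), -4416), Rational(1, 2)) = Pow(Add(Add(-5, Rational(-1, 8)), -4416), Rational(1, 2)) = Pow(Add(Rational(-41, 8), -4416), Rational(1, 2)) = Pow(Rational(-35369, 8), Rational(1, 2)) = Mul(Rational(1, 4), I, Pow(70738, Rational(1, 2)))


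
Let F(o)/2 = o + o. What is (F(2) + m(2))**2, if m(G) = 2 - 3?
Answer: 49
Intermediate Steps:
F(o) = 4*o (F(o) = 2*(o + o) = 2*(2*o) = 4*o)
m(G) = -1
(F(2) + m(2))**2 = (4*2 - 1)**2 = (8 - 1)**2 = 7**2 = 49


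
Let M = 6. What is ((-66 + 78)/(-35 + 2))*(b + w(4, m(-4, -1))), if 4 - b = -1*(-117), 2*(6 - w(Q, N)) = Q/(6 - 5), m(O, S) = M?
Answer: 436/11 ≈ 39.636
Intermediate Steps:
m(O, S) = 6
w(Q, N) = 6 - Q/2 (w(Q, N) = 6 - Q/(2*(6 - 5)) = 6 - Q/(2*1) = 6 - Q/2)
b = -113 (b = 4 - (-1)*(-117) = 4 - 1*117 = 4 - 117 = -113)
((-66 + 78)/(-35 + 2))*(b + w(4, m(-4, -1))) = ((-66 + 78)/(-35 + 2))*(-113 + (6 - 1/2*4)) = (12/(-33))*(-113 + (6 - 2)) = (12*(-1/33))*(-113 + 4) = -4/11*(-109) = 436/11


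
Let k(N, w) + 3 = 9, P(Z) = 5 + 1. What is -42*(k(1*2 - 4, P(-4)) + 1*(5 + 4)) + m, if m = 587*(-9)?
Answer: -5913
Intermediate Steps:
P(Z) = 6
k(N, w) = 6 (k(N, w) = -3 + 9 = 6)
m = -5283
-42*(k(1*2 - 4, P(-4)) + 1*(5 + 4)) + m = -42*(6 + 1*(5 + 4)) - 5283 = -42*(6 + 1*9) - 5283 = -42*(6 + 9) - 5283 = -42*15 - 5283 = -630 - 5283 = -5913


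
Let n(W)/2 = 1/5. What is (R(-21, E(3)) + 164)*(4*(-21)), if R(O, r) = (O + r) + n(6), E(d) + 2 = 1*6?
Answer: -61908/5 ≈ -12382.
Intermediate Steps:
n(W) = ⅖ (n(W) = 2/5 = 2*(⅕) = ⅖)
E(d) = 4 (E(d) = -2 + 1*6 = -2 + 6 = 4)
R(O, r) = ⅖ + O + r (R(O, r) = (O + r) + ⅖ = ⅖ + O + r)
(R(-21, E(3)) + 164)*(4*(-21)) = ((⅖ - 21 + 4) + 164)*(4*(-21)) = (-83/5 + 164)*(-84) = (737/5)*(-84) = -61908/5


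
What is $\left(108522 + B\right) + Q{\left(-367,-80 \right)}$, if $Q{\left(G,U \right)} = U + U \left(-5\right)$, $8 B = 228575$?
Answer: $\frac{1099311}{8} \approx 1.3741 \cdot 10^{5}$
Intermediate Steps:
$B = \frac{228575}{8}$ ($B = \frac{1}{8} \cdot 228575 = \frac{228575}{8} \approx 28572.0$)
$Q{\left(G,U \right)} = - 4 U$ ($Q{\left(G,U \right)} = U - 5 U = - 4 U$)
$\left(108522 + B\right) + Q{\left(-367,-80 \right)} = \left(108522 + \frac{228575}{8}\right) - -320 = \frac{1096751}{8} + 320 = \frac{1099311}{8}$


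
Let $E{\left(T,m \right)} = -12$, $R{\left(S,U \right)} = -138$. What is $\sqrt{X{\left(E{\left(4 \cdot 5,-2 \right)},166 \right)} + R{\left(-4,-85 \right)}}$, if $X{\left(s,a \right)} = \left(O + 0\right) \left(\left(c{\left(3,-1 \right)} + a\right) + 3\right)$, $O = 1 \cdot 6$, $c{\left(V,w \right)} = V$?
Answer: $\sqrt{894} \approx 29.9$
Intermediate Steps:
$O = 6$
$X{\left(s,a \right)} = 36 + 6 a$ ($X{\left(s,a \right)} = \left(6 + 0\right) \left(\left(3 + a\right) + 3\right) = 6 \left(6 + a\right) = 36 + 6 a$)
$\sqrt{X{\left(E{\left(4 \cdot 5,-2 \right)},166 \right)} + R{\left(-4,-85 \right)}} = \sqrt{\left(36 + 6 \cdot 166\right) - 138} = \sqrt{\left(36 + 996\right) - 138} = \sqrt{1032 - 138} = \sqrt{894}$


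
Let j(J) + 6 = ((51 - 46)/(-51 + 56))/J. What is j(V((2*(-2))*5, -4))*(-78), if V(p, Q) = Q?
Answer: 975/2 ≈ 487.50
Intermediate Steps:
j(J) = -6 + 1/J (j(J) = -6 + ((51 - 46)/(-51 + 56))/J = -6 + (5/5)/J = -6 + (5*(⅕))/J = -6 + 1/J)
j(V((2*(-2))*5, -4))*(-78) = (-6 + 1/(-4))*(-78) = (-6 - ¼)*(-78) = -25/4*(-78) = 975/2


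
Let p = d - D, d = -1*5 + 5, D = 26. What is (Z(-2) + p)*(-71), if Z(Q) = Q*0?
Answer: 1846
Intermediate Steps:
Z(Q) = 0
d = 0 (d = -5 + 5 = 0)
p = -26 (p = 0 - 1*26 = 0 - 26 = -26)
(Z(-2) + p)*(-71) = (0 - 26)*(-71) = -26*(-71) = 1846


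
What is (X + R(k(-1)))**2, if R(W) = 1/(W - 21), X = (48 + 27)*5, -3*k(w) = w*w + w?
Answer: 61999876/441 ≈ 1.4059e+5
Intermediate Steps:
k(w) = -w/3 - w**2/3 (k(w) = -(w*w + w)/3 = -(w**2 + w)/3 = -(w + w**2)/3 = -w/3 - w**2/3)
X = 375 (X = 75*5 = 375)
R(W) = 1/(-21 + W)
(X + R(k(-1)))**2 = (375 + 1/(-21 - 1/3*(-1)*(1 - 1)))**2 = (375 + 1/(-21 - 1/3*(-1)*0))**2 = (375 + 1/(-21 + 0))**2 = (375 + 1/(-21))**2 = (375 - 1/21)**2 = (7874/21)**2 = 61999876/441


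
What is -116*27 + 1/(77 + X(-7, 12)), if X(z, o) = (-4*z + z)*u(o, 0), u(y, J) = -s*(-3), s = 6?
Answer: -1425059/455 ≈ -3132.0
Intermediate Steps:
u(y, J) = 18 (u(y, J) = -1*6*(-3) = -6*(-3) = 18)
X(z, o) = -54*z (X(z, o) = (-4*z + z)*18 = -3*z*18 = -54*z)
-116*27 + 1/(77 + X(-7, 12)) = -116*27 + 1/(77 - 54*(-7)) = -3132 + 1/(77 + 378) = -3132 + 1/455 = -1425059/455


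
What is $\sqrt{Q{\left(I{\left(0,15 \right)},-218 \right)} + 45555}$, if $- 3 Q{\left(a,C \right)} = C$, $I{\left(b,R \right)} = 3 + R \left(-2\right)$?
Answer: $\frac{\sqrt{410649}}{3} \approx 213.61$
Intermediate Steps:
$I{\left(b,R \right)} = 3 - 2 R$
$Q{\left(a,C \right)} = - \frac{C}{3}$
$\sqrt{Q{\left(I{\left(0,15 \right)},-218 \right)} + 45555} = \sqrt{\left(- \frac{1}{3}\right) \left(-218\right) + 45555} = \sqrt{\frac{218}{3} + 45555} = \sqrt{\frac{136883}{3}} = \frac{\sqrt{410649}}{3}$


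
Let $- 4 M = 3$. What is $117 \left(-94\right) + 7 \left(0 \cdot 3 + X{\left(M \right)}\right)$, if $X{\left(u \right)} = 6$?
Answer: $-10956$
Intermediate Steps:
$M = - \frac{3}{4}$ ($M = \left(- \frac{1}{4}\right) 3 = - \frac{3}{4} \approx -0.75$)
$117 \left(-94\right) + 7 \left(0 \cdot 3 + X{\left(M \right)}\right) = 117 \left(-94\right) + 7 \left(0 \cdot 3 + 6\right) = -10998 + 7 \left(0 + 6\right) = -10998 + 7 \cdot 6 = -10998 + 42 = -10956$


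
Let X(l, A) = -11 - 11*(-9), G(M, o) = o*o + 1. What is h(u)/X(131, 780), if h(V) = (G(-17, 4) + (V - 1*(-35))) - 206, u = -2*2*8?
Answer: -93/44 ≈ -2.1136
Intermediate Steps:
G(M, o) = 1 + o² (G(M, o) = o² + 1 = 1 + o²)
X(l, A) = 88 (X(l, A) = -11 + 99 = 88)
u = -32 (u = -4*8 = -32)
h(V) = -154 + V (h(V) = ((1 + 4²) + (V - 1*(-35))) - 206 = ((1 + 16) + (V + 35)) - 206 = (17 + (35 + V)) - 206 = (52 + V) - 206 = -154 + V)
h(u)/X(131, 780) = (-154 - 32)/88 = -186*1/88 = -93/44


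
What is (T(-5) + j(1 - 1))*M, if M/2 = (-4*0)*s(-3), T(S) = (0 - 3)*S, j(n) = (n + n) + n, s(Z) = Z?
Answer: 0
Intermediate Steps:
j(n) = 3*n (j(n) = 2*n + n = 3*n)
T(S) = -3*S
M = 0 (M = 2*(-4*0*(-3)) = 2*(0*(-3)) = 2*0 = 0)
(T(-5) + j(1 - 1))*M = (-3*(-5) + 3*(1 - 1))*0 = (15 + 3*0)*0 = (15 + 0)*0 = 15*0 = 0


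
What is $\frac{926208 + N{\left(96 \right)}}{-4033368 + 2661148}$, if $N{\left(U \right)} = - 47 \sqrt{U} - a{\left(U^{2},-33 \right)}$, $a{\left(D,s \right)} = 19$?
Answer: $- \frac{926189}{1372220} + \frac{47 \sqrt{6}}{343055} \approx -0.67462$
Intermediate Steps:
$N{\left(U \right)} = -19 - 47 \sqrt{U}$ ($N{\left(U \right)} = - 47 \sqrt{U} - 19 = -19 - 47 \sqrt{U}$)
$\frac{926208 + N{\left(96 \right)}}{-4033368 + 2661148} = \frac{926208 - \left(19 + 47 \sqrt{96}\right)}{-4033368 + 2661148} = \frac{926208 - \left(19 + 47 \cdot 4 \sqrt{6}\right)}{-1372220} = \left(926208 - \left(19 + 188 \sqrt{6}\right)\right) \left(- \frac{1}{1372220}\right) = \left(926189 - 188 \sqrt{6}\right) \left(- \frac{1}{1372220}\right) = - \frac{926189}{1372220} + \frac{47 \sqrt{6}}{343055}$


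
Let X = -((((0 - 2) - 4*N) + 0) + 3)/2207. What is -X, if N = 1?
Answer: -3/2207 ≈ -0.0013593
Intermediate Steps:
X = 3/2207 (X = -((((0 - 2) - 4*1) + 0) + 3)/2207 = -(((-2 - 4) + 0) + 3)*(1/2207) = -((-6 + 0) + 3)*(1/2207) = -(-6 + 3)*(1/2207) = -1*(-3)*(1/2207) = 3*(1/2207) = 3/2207 ≈ 0.0013593)
-X = -1*3/2207 = -3/2207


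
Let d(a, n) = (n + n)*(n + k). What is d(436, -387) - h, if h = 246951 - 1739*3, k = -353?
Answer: 331026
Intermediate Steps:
d(a, n) = 2*n*(-353 + n) (d(a, n) = (n + n)*(n - 353) = (2*n)*(-353 + n) = 2*n*(-353 + n))
h = 241734 (h = 246951 - 5217 = 241734)
d(436, -387) - h = 2*(-387)*(-353 - 387) - 1*241734 = 2*(-387)*(-740) - 241734 = 572760 - 241734 = 331026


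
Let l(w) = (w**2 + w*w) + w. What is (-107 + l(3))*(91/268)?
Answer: -3913/134 ≈ -29.201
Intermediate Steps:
l(w) = w + 2*w**2 (l(w) = (w**2 + w**2) + w = 2*w**2 + w = w + 2*w**2)
(-107 + l(3))*(91/268) = (-107 + 3*(1 + 2*3))*(91/268) = (-107 + 3*(1 + 6))*(91*(1/268)) = (-107 + 3*7)*(91/268) = (-107 + 21)*(91/268) = -86*91/268 = -3913/134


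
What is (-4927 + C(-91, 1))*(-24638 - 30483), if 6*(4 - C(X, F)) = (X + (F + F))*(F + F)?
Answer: 809176280/3 ≈ 2.6973e+8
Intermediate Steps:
C(X, F) = 4 - F*(X + 2*F)/3 (C(X, F) = 4 - (X + (F + F))*(F + F)/6 = 4 - (X + 2*F)*2*F/6 = 4 - F*(X + 2*F)/3)
(-4927 + C(-91, 1))*(-24638 - 30483) = (-4927 + (4 - ⅔*1² - ⅓*1*(-91)))*(-24638 - 30483) = (-4927 + (4 - ⅔*1 + 91/3))*(-55121) = (-4927 + (4 - ⅔ + 91/3))*(-55121) = (-4927 + 101/3)*(-55121) = -14680/3*(-55121) = 809176280/3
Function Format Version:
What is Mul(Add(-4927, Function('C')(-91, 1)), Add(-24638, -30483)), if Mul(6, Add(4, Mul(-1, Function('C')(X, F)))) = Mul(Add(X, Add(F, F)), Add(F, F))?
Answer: Rational(809176280, 3) ≈ 2.6973e+8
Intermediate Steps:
Function('C')(X, F) = Add(4, Mul(Rational(-1, 3), F, Add(X, Mul(2, F)))) (Function('C')(X, F) = Add(4, Mul(Rational(-1, 6), Mul(Add(X, Add(F, F)), Add(F, F)))) = Add(4, Mul(Rational(-1, 6), Mul(Add(X, Mul(2, F)), Mul(2, F)))) = Add(4, Mul(Rational(-1, 6), Mul(2, F, Add(X, Mul(2, F))))) = Add(4, Mul(Rational(-1, 3), F, Add(X, Mul(2, F)))))
Mul(Add(-4927, Function('C')(-91, 1)), Add(-24638, -30483)) = Mul(Add(-4927, Add(4, Mul(Rational(-2, 3), Pow(1, 2)), Mul(Rational(-1, 3), 1, -91))), Add(-24638, -30483)) = Mul(Add(-4927, Add(4, Mul(Rational(-2, 3), 1), Rational(91, 3))), -55121) = Mul(Add(-4927, Add(4, Rational(-2, 3), Rational(91, 3))), -55121) = Mul(Add(-4927, Rational(101, 3)), -55121) = Mul(Rational(-14680, 3), -55121) = Rational(809176280, 3)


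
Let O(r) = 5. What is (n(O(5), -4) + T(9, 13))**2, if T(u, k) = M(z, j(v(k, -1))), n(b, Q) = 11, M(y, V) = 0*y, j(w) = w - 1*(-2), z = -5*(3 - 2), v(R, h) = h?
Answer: 121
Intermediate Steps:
z = -5 (z = -5*1 = -5)
j(w) = 2 + w (j(w) = w + 2 = 2 + w)
M(y, V) = 0
T(u, k) = 0
(n(O(5), -4) + T(9, 13))**2 = (11 + 0)**2 = 11**2 = 121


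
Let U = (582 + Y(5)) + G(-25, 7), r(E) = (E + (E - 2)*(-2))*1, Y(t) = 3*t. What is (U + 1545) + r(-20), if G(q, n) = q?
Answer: 2141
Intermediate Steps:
r(E) = 4 - E (r(E) = (E + (-2 + E)*(-2))*1 = (E + (4 - 2*E))*1 = (4 - E)*1 = 4 - E)
U = 572 (U = (582 + 3*5) - 25 = (582 + 15) - 25 = 597 - 25 = 572)
(U + 1545) + r(-20) = (572 + 1545) + (4 - 1*(-20)) = 2117 + (4 + 20) = 2117 + 24 = 2141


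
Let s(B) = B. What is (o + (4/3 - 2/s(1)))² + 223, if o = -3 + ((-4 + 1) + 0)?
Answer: 2407/9 ≈ 267.44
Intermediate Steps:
o = -6 (o = -3 + (-3 + 0) = -3 - 3 = -6)
(o + (4/3 - 2/s(1)))² + 223 = (-6 + (4/3 - 2/1))² + 223 = (-6 + (4*(⅓) - 2*1))² + 223 = (-6 + (4/3 - 2))² + 223 = (-6 - ⅔)² + 223 = (-20/3)² + 223 = 400/9 + 223 = 2407/9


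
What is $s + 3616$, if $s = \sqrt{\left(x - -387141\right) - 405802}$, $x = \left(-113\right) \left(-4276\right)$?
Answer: $3616 + \sqrt{464527} \approx 4297.6$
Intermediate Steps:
$x = 483188$
$s = \sqrt{464527}$ ($s = \sqrt{\left(483188 - -387141\right) - 405802} = \sqrt{\left(483188 + 387141\right) - 405802} = \sqrt{870329 - 405802} = \sqrt{464527} \approx 681.56$)
$s + 3616 = \sqrt{464527} + 3616 = 3616 + \sqrt{464527}$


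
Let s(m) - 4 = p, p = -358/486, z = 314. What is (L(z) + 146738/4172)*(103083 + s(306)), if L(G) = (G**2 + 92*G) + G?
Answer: 477130199412151/36207 ≈ 1.3178e+10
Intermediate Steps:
p = -179/243 (p = -358*1/486 = -179/243 ≈ -0.73663)
s(m) = 793/243 (s(m) = 4 - 179/243 = 793/243)
L(G) = G**2 + 93*G
(L(z) + 146738/4172)*(103083 + s(306)) = (314*(93 + 314) + 146738/4172)*(103083 + 793/243) = (314*407 + 146738*(1/4172))*(25049962/243) = (127798 + 73369/2086)*(25049962/243) = (266659997/2086)*(25049962/243) = 477130199412151/36207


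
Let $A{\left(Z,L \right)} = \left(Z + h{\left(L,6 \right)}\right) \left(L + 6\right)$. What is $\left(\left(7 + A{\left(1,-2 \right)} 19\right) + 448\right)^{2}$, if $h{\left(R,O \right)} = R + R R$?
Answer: $466489$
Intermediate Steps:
$h{\left(R,O \right)} = R + R^{2}$
$A{\left(Z,L \right)} = \left(6 + L\right) \left(Z + L \left(1 + L\right)\right)$ ($A{\left(Z,L \right)} = \left(Z + L \left(1 + L\right)\right) \left(L + 6\right) = \left(Z + L \left(1 + L\right)\right) \left(6 + L\right) = \left(6 + L\right) \left(Z + L \left(1 + L\right)\right)$)
$\left(\left(7 + A{\left(1,-2 \right)} 19\right) + 448\right)^{2} = \left(\left(7 + \left(\left(-2\right)^{3} + 6 \left(-2\right) + 6 \cdot 1 + 7 \left(-2\right)^{2} - 2\right) 19\right) + 448\right)^{2} = \left(\left(7 + \left(-8 - 12 + 6 + 7 \cdot 4 - 2\right) 19\right) + 448\right)^{2} = \left(\left(7 + \left(-8 - 12 + 6 + 28 - 2\right) 19\right) + 448\right)^{2} = \left(\left(7 + 12 \cdot 19\right) + 448\right)^{2} = \left(\left(7 + 228\right) + 448\right)^{2} = \left(235 + 448\right)^{2} = 683^{2} = 466489$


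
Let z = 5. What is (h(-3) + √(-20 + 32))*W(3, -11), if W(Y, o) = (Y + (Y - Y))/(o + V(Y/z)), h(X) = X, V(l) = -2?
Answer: 9/13 - 6*√3/13 ≈ -0.10710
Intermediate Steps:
W(Y, o) = Y/(-2 + o) (W(Y, o) = (Y + (Y - Y))/(o - 2) = (Y + 0)/(-2 + o) = Y/(-2 + o))
(h(-3) + √(-20 + 32))*W(3, -11) = (-3 + √(-20 + 32))*(3/(-2 - 11)) = (-3 + √12)*(3/(-13)) = (-3 + 2*√3)*(3*(-1/13)) = (-3 + 2*√3)*(-3/13) = 9/13 - 6*√3/13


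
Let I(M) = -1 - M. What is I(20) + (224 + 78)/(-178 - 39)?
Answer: -4859/217 ≈ -22.392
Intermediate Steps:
I(20) + (224 + 78)/(-178 - 39) = (-1 - 1*20) + (224 + 78)/(-178 - 39) = (-1 - 20) + 302/(-217) = -21 + 302*(-1/217) = -21 - 302/217 = -4859/217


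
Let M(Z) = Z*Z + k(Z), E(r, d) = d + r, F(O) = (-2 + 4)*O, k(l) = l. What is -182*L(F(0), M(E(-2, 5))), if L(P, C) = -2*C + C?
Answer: 2184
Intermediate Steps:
F(O) = 2*O
M(Z) = Z + Z**2 (M(Z) = Z*Z + Z = Z**2 + Z = Z + Z**2)
L(P, C) = -C
-182*L(F(0), M(E(-2, 5))) = -(-182)*(5 - 2)*(1 + (5 - 2)) = -(-182)*3*(1 + 3) = -(-182)*3*4 = -(-182)*12 = -182*(-12) = 2184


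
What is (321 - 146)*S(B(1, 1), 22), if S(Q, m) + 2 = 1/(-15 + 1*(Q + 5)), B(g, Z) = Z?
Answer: -3325/9 ≈ -369.44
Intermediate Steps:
S(Q, m) = -2 + 1/(-10 + Q) (S(Q, m) = -2 + 1/(-15 + 1*(Q + 5)) = -2 + 1/(-15 + 1*(5 + Q)) = -2 + 1/(-15 + (5 + Q)) = -2 + 1/(-10 + Q))
(321 - 146)*S(B(1, 1), 22) = (321 - 146)*((21 - 2*1)/(-10 + 1)) = 175*((21 - 2)/(-9)) = 175*(-1/9*19) = 175*(-19/9) = -3325/9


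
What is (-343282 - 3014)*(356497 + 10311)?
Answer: -127024143168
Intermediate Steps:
(-343282 - 3014)*(356497 + 10311) = -346296*366808 = -127024143168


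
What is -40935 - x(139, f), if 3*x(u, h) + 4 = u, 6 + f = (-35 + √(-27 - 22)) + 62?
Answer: -40980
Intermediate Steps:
f = 21 + 7*I (f = -6 + ((-35 + √(-27 - 22)) + 62) = -6 + ((-35 + √(-49)) + 62) = -6 + ((-35 + 7*I) + 62) = -6 + (27 + 7*I) = 21 + 7*I ≈ 21.0 + 7.0*I)
x(u, h) = -4/3 + u/3
-40935 - x(139, f) = -40935 - (-4/3 + (⅓)*139) = -40935 - (-4/3 + 139/3) = -40935 - 1*45 = -40935 - 45 = -40980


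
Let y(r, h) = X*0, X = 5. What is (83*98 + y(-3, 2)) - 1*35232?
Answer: -27098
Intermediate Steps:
y(r, h) = 0 (y(r, h) = 5*0 = 0)
(83*98 + y(-3, 2)) - 1*35232 = (83*98 + 0) - 1*35232 = (8134 + 0) - 35232 = 8134 - 35232 = -27098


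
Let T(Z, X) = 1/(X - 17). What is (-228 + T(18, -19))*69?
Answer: -188807/12 ≈ -15734.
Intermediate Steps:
T(Z, X) = 1/(-17 + X)
(-228 + T(18, -19))*69 = (-228 + 1/(-17 - 19))*69 = (-228 + 1/(-36))*69 = (-228 - 1/36)*69 = -8209/36*69 = -188807/12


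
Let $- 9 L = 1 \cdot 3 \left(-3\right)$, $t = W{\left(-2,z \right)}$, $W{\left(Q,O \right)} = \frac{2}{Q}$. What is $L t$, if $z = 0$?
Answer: $-1$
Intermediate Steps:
$t = -1$ ($t = \frac{2}{-2} = 2 \left(- \frac{1}{2}\right) = -1$)
$L = 1$ ($L = - \frac{1 \cdot 3 \left(-3\right)}{9} = - \frac{3 \left(-3\right)}{9} = \left(- \frac{1}{9}\right) \left(-9\right) = 1$)
$L t = 1 \left(-1\right) = -1$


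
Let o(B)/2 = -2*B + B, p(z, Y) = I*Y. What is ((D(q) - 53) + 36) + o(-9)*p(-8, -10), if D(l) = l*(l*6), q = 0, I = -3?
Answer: 523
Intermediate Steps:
p(z, Y) = -3*Y
D(l) = 6*l² (D(l) = l*(6*l) = 6*l²)
o(B) = -2*B (o(B) = 2*(-2*B + B) = 2*(-B) = -2*B)
((D(q) - 53) + 36) + o(-9)*p(-8, -10) = ((6*0² - 53) + 36) + (-2*(-9))*(-3*(-10)) = ((6*0 - 53) + 36) + 18*30 = ((0 - 53) + 36) + 540 = (-53 + 36) + 540 = -17 + 540 = 523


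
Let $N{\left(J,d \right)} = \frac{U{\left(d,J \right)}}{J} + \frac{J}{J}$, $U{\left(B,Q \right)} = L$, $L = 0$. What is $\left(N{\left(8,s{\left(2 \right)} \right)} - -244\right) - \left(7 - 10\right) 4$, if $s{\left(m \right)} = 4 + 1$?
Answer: $257$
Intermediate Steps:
$s{\left(m \right)} = 5$
$U{\left(B,Q \right)} = 0$
$N{\left(J,d \right)} = 1$ ($N{\left(J,d \right)} = \frac{0}{J} + \frac{J}{J} = 0 + 1 = 1$)
$\left(N{\left(8,s{\left(2 \right)} \right)} - -244\right) - \left(7 - 10\right) 4 = \left(1 - -244\right) - \left(7 - 10\right) 4 = \left(1 + 244\right) - \left(-3\right) 4 = 245 - -12 = 245 + 12 = 257$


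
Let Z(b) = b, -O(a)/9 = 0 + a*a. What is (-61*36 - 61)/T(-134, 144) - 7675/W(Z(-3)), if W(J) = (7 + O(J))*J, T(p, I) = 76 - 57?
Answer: -646879/4218 ≈ -153.36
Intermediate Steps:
O(a) = -9*a² (O(a) = -9*(0 + a*a) = -9*(0 + a²) = -9*a²)
T(p, I) = 19
W(J) = J*(7 - 9*J²) (W(J) = (7 - 9*J²)*J = J*(7 - 9*J²))
(-61*36 - 61)/T(-134, 144) - 7675/W(Z(-3)) = (-61*36 - 61)/19 - 7675*(-1/(3*(7 - 9*(-3)²))) = (-2196 - 61)*(1/19) - 7675*(-1/(3*(7 - 9*9))) = -2257*1/19 - 7675*(-1/(3*(7 - 81))) = -2257/19 - 7675/((-3*(-74))) = -2257/19 - 7675/222 = -646879/4218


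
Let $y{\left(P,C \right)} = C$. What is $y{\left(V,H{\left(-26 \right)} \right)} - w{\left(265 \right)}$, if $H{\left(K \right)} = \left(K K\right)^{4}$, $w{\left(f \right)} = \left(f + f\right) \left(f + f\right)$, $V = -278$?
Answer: $208826783676$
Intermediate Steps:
$w{\left(f \right)} = 4 f^{2}$ ($w{\left(f \right)} = 2 f 2 f = 4 f^{2}$)
$H{\left(K \right)} = K^{8}$ ($H{\left(K \right)} = \left(K^{2}\right)^{4} = K^{8}$)
$y{\left(V,H{\left(-26 \right)} \right)} - w{\left(265 \right)} = \left(-26\right)^{8} - 4 \cdot 265^{2} = 208827064576 - 4 \cdot 70225 = 208827064576 - 280900 = 208826783676$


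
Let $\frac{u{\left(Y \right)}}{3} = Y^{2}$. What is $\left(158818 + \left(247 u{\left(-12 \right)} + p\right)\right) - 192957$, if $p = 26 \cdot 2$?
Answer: $72617$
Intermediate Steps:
$p = 52$
$u{\left(Y \right)} = 3 Y^{2}$
$\left(158818 + \left(247 u{\left(-12 \right)} + p\right)\right) - 192957 = \left(158818 + \left(247 \cdot 3 \left(-12\right)^{2} + 52\right)\right) - 192957 = \left(158818 + \left(247 \cdot 3 \cdot 144 + 52\right)\right) - 192957 = \left(158818 + \left(247 \cdot 432 + 52\right)\right) - 192957 = \left(158818 + \left(106704 + 52\right)\right) - 192957 = \left(158818 + 106756\right) - 192957 = 265574 - 192957 = 72617$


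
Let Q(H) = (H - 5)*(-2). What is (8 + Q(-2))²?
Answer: 484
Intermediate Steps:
Q(H) = 10 - 2*H (Q(H) = (-5 + H)*(-2) = 10 - 2*H)
(8 + Q(-2))² = (8 + (10 - 2*(-2)))² = (8 + (10 + 4))² = (8 + 14)² = 22² = 484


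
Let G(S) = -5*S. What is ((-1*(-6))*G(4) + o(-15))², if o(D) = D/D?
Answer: 14161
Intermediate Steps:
o(D) = 1
((-1*(-6))*G(4) + o(-15))² = ((-1*(-6))*(-5*4) + 1)² = (6*(-20) + 1)² = (-120 + 1)² = (-119)² = 14161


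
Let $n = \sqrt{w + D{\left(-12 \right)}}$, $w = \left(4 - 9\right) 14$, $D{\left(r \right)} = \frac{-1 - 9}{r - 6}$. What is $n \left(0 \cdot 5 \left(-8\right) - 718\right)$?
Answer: $- \frac{17950 i}{3} \approx - 5983.3 i$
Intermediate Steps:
$D{\left(r \right)} = - \frac{10}{-6 + r}$
$w = -70$ ($w = \left(-5\right) 14 = -70$)
$n = \frac{25 i}{3}$ ($n = \sqrt{-70 - \frac{10}{-6 - 12}} = \sqrt{-70 - \frac{10}{-18}} = \sqrt{-70 - - \frac{5}{9}} = \sqrt{-70 + \frac{5}{9}} = \sqrt{- \frac{625}{9}} = \frac{25 i}{3} \approx 8.3333 i$)
$n \left(0 \cdot 5 \left(-8\right) - 718\right) = \frac{25 i}{3} \left(0 \cdot 5 \left(-8\right) - 718\right) = \frac{25 i}{3} \left(0 \left(-8\right) - 718\right) = \frac{25 i}{3} \left(0 - 718\right) = \frac{25 i}{3} \left(-718\right) = - \frac{17950 i}{3}$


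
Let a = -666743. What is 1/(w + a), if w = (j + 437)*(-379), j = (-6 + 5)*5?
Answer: -1/830471 ≈ -1.2041e-6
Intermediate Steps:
j = -5 (j = -1*5 = -5)
w = -163728 (w = (-5 + 437)*(-379) = 432*(-379) = -163728)
1/(w + a) = 1/(-163728 - 666743) = 1/(-830471) = -1/830471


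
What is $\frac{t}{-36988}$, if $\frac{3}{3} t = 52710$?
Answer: $- \frac{3765}{2642} \approx -1.4251$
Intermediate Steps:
$t = 52710$
$\frac{t}{-36988} = \frac{52710}{-36988} = 52710 \left(- \frac{1}{36988}\right) = - \frac{3765}{2642}$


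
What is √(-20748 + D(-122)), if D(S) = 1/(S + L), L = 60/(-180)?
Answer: I*√2794528473/367 ≈ 144.04*I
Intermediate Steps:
L = -⅓ (L = 60*(-1/180) = -⅓ ≈ -0.33333)
D(S) = 1/(-⅓ + S) (D(S) = 1/(S - ⅓) = 1/(-⅓ + S))
√(-20748 + D(-122)) = √(-20748 + 3/(-1 + 3*(-122))) = √(-20748 + 3/(-1 - 366)) = √(-20748 + 3/(-367)) = √(-20748 + 3*(-1/367)) = √(-20748 - 3/367) = √(-7614519/367) = I*√2794528473/367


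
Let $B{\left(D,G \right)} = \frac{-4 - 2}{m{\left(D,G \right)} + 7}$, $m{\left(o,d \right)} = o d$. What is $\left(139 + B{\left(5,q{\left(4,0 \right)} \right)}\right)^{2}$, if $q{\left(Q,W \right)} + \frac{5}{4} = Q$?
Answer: $\frac{132549169}{6889} \approx 19241.0$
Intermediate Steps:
$q{\left(Q,W \right)} = - \frac{5}{4} + Q$
$m{\left(o,d \right)} = d o$
$B{\left(D,G \right)} = - \frac{6}{7 + D G}$ ($B{\left(D,G \right)} = \frac{-4 - 2}{G D + 7} = - \frac{6}{D G + 7} = - \frac{6}{7 + D G}$)
$\left(139 + B{\left(5,q{\left(4,0 \right)} \right)}\right)^{2} = \left(139 - \frac{6}{7 + 5 \left(- \frac{5}{4} + 4\right)}\right)^{2} = \left(139 - \frac{6}{7 + 5 \cdot \frac{11}{4}}\right)^{2} = \left(139 - \frac{6}{7 + \frac{55}{4}}\right)^{2} = \left(139 - \frac{6}{\frac{83}{4}}\right)^{2} = \left(139 - \frac{24}{83}\right)^{2} = \left(\frac{11513}{83}\right)^{2} = \frac{132549169}{6889}$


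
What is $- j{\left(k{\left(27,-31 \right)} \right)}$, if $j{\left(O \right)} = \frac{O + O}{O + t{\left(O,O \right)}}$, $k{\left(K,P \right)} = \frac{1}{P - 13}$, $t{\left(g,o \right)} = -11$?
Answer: $- \frac{2}{485} \approx -0.0041237$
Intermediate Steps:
$k{\left(K,P \right)} = \frac{1}{-13 + P}$
$j{\left(O \right)} = \frac{2 O}{-11 + O}$ ($j{\left(O \right)} = \frac{O + O}{O - 11} = \frac{2 O}{-11 + O}$)
$- j{\left(k{\left(27,-31 \right)} \right)} = - \frac{2}{\left(-13 - 31\right) \left(-11 + \frac{1}{-13 - 31}\right)} = - \frac{2}{\left(-44\right) \left(-11 + \frac{1}{-44}\right)} = - \frac{2 \left(-1\right)}{44 \left(-11 - \frac{1}{44}\right)} = - \frac{2 \left(-1\right)}{44 \left(- \frac{485}{44}\right)} = - \frac{2 \left(-1\right) \left(-44\right)}{44 \cdot 485} = \left(-1\right) \frac{2}{485} = - \frac{2}{485}$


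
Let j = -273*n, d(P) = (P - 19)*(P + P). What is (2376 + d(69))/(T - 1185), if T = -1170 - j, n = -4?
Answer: -3092/1149 ≈ -2.6910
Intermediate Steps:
d(P) = 2*P*(-19 + P) (d(P) = (-19 + P)*(2*P) = 2*P*(-19 + P))
j = 1092 (j = -273*(-4) = 1092)
T = -2262 (T = -1170 - 1*1092 = -1170 - 1092 = -2262)
(2376 + d(69))/(T - 1185) = (2376 + 2*69*(-19 + 69))/(-2262 - 1185) = (2376 + 2*69*50)/(-3447) = (2376 + 6900)*(-1/3447) = 9276*(-1/3447) = -3092/1149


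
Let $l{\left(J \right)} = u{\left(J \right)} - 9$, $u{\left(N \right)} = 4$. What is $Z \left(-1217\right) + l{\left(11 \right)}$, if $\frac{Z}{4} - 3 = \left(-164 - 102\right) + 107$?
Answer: $759403$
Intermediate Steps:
$Z = -624$ ($Z = 12 + 4 \left(\left(-164 - 102\right) + 107\right) = 12 + 4 \left(-266 + 107\right) = 12 + 4 \left(-159\right) = 12 - 636 = -624$)
$l{\left(J \right)} = -5$ ($l{\left(J \right)} = 4 - 9 = -5$)
$Z \left(-1217\right) + l{\left(11 \right)} = \left(-624\right) \left(-1217\right) - 5 = 759408 - 5 = 759403$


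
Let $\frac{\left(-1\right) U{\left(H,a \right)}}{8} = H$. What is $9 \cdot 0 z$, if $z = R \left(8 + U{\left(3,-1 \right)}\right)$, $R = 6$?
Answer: $0$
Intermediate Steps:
$U{\left(H,a \right)} = - 8 H$
$z = -96$ ($z = 6 \left(8 - 24\right) = 6 \left(-16\right) = -96$)
$9 \cdot 0 z = 9 \cdot 0 \left(-96\right) = 0 \left(-96\right) = 0$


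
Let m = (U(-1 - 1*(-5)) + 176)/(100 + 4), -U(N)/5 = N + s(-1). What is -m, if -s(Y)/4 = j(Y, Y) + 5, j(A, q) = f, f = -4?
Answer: -22/13 ≈ -1.6923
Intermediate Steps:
j(A, q) = -4
s(Y) = -4 (s(Y) = -4*(-4 + 5) = -4*1 = -4)
U(N) = 20 - 5*N (U(N) = -5*(N - 4) = -5*(-4 + N) = 20 - 5*N)
m = 22/13 (m = ((20 - 5*(-1 - 1*(-5))) + 176)/(100 + 4) = ((20 - 5*(-1 + 5)) + 176)/104 = ((20 - 5*4) + 176)*(1/104) = ((20 - 20) + 176)*(1/104) = (0 + 176)*(1/104) = 176*(1/104) = 22/13 ≈ 1.6923)
-m = -1*22/13 = -22/13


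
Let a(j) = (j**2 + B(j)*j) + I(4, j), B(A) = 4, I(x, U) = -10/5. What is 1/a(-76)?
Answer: 1/5470 ≈ 0.00018282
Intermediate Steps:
I(x, U) = -2 (I(x, U) = -10*1/5 = -2)
a(j) = -2 + j**2 + 4*j (a(j) = (j**2 + 4*j) - 2 = -2 + j**2 + 4*j)
1/a(-76) = 1/(-2 + (-76)**2 + 4*(-76)) = 1/(-2 + 5776 - 304) = 1/5470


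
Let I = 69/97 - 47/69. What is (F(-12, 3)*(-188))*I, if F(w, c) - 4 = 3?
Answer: -265832/6693 ≈ -39.718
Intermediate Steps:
F(w, c) = 7 (F(w, c) = 4 + 3 = 7)
I = 202/6693 (I = 69*(1/97) - 47*1/69 = 69/97 - 47/69 = 202/6693 ≈ 0.030181)
(F(-12, 3)*(-188))*I = (7*(-188))*(202/6693) = -1316*202/6693 = -265832/6693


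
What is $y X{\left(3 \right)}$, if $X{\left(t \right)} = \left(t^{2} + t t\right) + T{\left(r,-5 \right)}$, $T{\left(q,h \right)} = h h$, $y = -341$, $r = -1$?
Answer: $-14663$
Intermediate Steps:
$T{\left(q,h \right)} = h^{2}$
$X{\left(t \right)} = 25 + 2 t^{2}$ ($X{\left(t \right)} = \left(t^{2} + t t\right) + \left(-5\right)^{2} = \left(t^{2} + t^{2}\right) + 25 = 2 t^{2} + 25 = 25 + 2 t^{2}$)
$y X{\left(3 \right)} = - 341 \left(25 + 2 \cdot 3^{2}\right) = - 341 \left(25 + 2 \cdot 9\right) = - 341 \left(25 + 18\right) = \left(-341\right) 43 = -14663$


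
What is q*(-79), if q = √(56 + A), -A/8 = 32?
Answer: -790*I*√2 ≈ -1117.2*I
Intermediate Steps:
A = -256 (A = -8*32 = -256)
q = 10*I*√2 (q = √(56 - 256) = √(-200) = 10*I*√2 ≈ 14.142*I)
q*(-79) = (10*I*√2)*(-79) = -790*I*√2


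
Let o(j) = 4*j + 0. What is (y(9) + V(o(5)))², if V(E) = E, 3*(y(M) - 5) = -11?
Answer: 4096/9 ≈ 455.11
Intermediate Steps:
o(j) = 4*j
y(M) = 4/3 (y(M) = 5 + (⅓)*(-11) = 5 - 11/3 = 4/3)
(y(9) + V(o(5)))² = (4/3 + 4*5)² = (4/3 + 20)² = (64/3)² = 4096/9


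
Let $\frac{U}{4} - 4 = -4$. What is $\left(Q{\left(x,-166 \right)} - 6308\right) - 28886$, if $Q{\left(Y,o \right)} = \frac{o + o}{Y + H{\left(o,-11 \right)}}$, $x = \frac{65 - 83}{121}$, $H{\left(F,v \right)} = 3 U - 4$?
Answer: $- \frac{8813608}{251} \approx -35114.0$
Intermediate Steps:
$U = 0$ ($U = 16 + 4 \left(-4\right) = 16 - 16 = 0$)
$H{\left(F,v \right)} = -4$ ($H{\left(F,v \right)} = 3 \cdot 0 - 4 = 0 - 4 = -4$)
$x = - \frac{18}{121}$ ($x = \left(-18\right) \frac{1}{121} = - \frac{18}{121} \approx -0.14876$)
$Q{\left(Y,o \right)} = \frac{2 o}{-4 + Y}$ ($Q{\left(Y,o \right)} = \frac{o + o}{Y - 4} = \frac{2 o}{-4 + Y}$)
$\left(Q{\left(x,-166 \right)} - 6308\right) - 28886 = \left(2 \left(-166\right) \frac{1}{-4 - \frac{18}{121}} - 6308\right) - 28886 = \left(2 \left(-166\right) \frac{1}{- \frac{502}{121}} - 6308\right) - 28886 = \left(2 \left(-166\right) \left(- \frac{121}{502}\right) - 6308\right) - 28886 = \left(\frac{20086}{251} - 6308\right) - 28886 = - \frac{1563222}{251} - 28886 = - \frac{8813608}{251}$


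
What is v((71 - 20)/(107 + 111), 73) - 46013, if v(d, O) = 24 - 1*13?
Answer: -46002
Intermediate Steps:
v(d, O) = 11 (v(d, O) = 24 - 13 = 11)
v((71 - 20)/(107 + 111), 73) - 46013 = 11 - 46013 = -46002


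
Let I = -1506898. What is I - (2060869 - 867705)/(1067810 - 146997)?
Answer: -1387572461238/920813 ≈ -1.5069e+6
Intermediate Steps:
I - (2060869 - 867705)/(1067810 - 146997) = -1506898 - (2060869 - 867705)/(1067810 - 146997) = -1506898 - 1193164/920813 = -1387572461238/920813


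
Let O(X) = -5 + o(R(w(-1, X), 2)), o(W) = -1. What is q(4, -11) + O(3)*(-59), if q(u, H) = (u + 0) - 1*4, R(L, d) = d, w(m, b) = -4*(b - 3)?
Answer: 354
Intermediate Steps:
w(m, b) = 12 - 4*b (w(m, b) = -4*(-3 + b) = 12 - 4*b)
O(X) = -6 (O(X) = -5 - 1 = -6)
q(u, H) = -4 + u (q(u, H) = u - 4 = -4 + u)
q(4, -11) + O(3)*(-59) = (-4 + 4) - 6*(-59) = 0 + 354 = 354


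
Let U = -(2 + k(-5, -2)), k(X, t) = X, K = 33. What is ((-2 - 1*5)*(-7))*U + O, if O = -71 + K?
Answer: 109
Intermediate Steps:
O = -38 (O = -71 + 33 = -38)
U = 3 (U = -(2 - 5) = -1*(-3) = 3)
((-2 - 1*5)*(-7))*U + O = ((-2 - 1*5)*(-7))*3 - 38 = ((-2 - 5)*(-7))*3 - 38 = -7*(-7)*3 - 38 = 49*3 - 38 = 147 - 38 = 109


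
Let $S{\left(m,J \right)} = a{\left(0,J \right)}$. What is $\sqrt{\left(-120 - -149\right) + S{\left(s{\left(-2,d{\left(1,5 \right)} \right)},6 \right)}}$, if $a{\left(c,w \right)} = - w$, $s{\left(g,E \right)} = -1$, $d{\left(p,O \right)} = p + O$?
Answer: $\sqrt{23} \approx 4.7958$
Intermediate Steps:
$d{\left(p,O \right)} = O + p$
$S{\left(m,J \right)} = - J$
$\sqrt{\left(-120 - -149\right) + S{\left(s{\left(-2,d{\left(1,5 \right)} \right)},6 \right)}} = \sqrt{\left(-120 - -149\right) - 6} = \sqrt{\left(-120 + 149\right) - 6} = \sqrt{29 - 6} = \sqrt{23}$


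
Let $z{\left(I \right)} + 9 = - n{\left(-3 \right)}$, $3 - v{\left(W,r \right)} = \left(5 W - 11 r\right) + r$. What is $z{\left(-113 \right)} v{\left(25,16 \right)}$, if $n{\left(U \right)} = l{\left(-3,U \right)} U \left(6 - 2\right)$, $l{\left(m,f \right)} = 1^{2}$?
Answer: $114$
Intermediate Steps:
$v{\left(W,r \right)} = 3 - 5 W + 10 r$ ($v{\left(W,r \right)} = 3 - \left(\left(5 W - 11 r\right) + r\right) = 3 - \left(\left(- 11 r + 5 W\right) + r\right) = 3 - \left(- 10 r + 5 W\right) = 3 - 5 W + 10 r$)
$l{\left(m,f \right)} = 1$
$n{\left(U \right)} = 4 U$ ($n{\left(U \right)} = 1 U \left(6 - 2\right) = U 4 = 4 U$)
$z{\left(I \right)} = 3$ ($z{\left(I \right)} = -9 - 4 \left(-3\right) = -9 - -12 = -9 + 12 = 3$)
$z{\left(-113 \right)} v{\left(25,16 \right)} = 3 \left(3 - 125 + 10 \cdot 16\right) = 3 \left(3 - 125 + 160\right) = 3 \cdot 38 = 114$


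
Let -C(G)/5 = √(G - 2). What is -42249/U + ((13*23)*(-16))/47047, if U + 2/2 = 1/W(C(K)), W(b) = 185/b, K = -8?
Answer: 29902628981/712943 - 1563213*I*√10/1379 ≈ 41943.0 - 3584.7*I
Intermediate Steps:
C(G) = -5*√(-2 + G) (C(G) = -5*√(G - 2) = -5*√(-2 + G))
U = -1 - I*√10/37 (U = -1 + 1/(185/((-5*√(-2 - 8)))) = -1 + 1/(185/((-5*I*√10))) = -1 + 1/(185*(I*√10/50)) = -1 + 1/(37*I*√10/10) = -1 - I*√10/37 ≈ -1.0 - 0.085467*I)
-42249/U + ((13*23)*(-16))/47047 = -42249/(-1 - I*√10/37) + ((13*23)*(-16))/47047 = -42249/(-1 - I*√10/37) + (299*(-16))*(1/47047) = -42249/(-1 - I*√10/37) - 4784*1/47047 = -42249/(-1 - I*√10/37) - 368/3619 = -368/3619 - 42249/(-1 - I*√10/37)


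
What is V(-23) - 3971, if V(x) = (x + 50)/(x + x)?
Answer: -182693/46 ≈ -3971.6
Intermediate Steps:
V(x) = (50 + x)/(2*x) (V(x) = (50 + x)/((2*x)) = (50 + x)*(1/(2*x)) = (50 + x)/(2*x))
V(-23) - 3971 = (½)*(50 - 23)/(-23) - 3971 = (½)*(-1/23)*27 - 3971 = -27/46 - 3971 = -182693/46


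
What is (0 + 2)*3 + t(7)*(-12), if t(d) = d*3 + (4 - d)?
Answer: -210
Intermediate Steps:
t(d) = 4 + 2*d (t(d) = 3*d + (4 - d) = 4 + 2*d)
(0 + 2)*3 + t(7)*(-12) = (0 + 2)*3 + (4 + 2*7)*(-12) = 2*3 + (4 + 14)*(-12) = 6 + 18*(-12) = 6 - 216 = -210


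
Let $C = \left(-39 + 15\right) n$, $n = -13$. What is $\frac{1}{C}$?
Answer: $\frac{1}{312} \approx 0.0032051$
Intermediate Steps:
$C = 312$ ($C = \left(-39 + 15\right) \left(-13\right) = \left(-24\right) \left(-13\right) = 312$)
$\frac{1}{C} = \frac{1}{312}$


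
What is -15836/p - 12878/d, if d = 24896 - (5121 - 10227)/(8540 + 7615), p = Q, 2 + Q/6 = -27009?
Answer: -2278969542637/5431911910923 ≈ -0.41955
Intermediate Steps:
Q = -162066 (Q = -12 + 6*(-27009) = -12 - 162054 = -162066)
p = -162066
d = 134066662/5385 (d = 24896 - (-5106)/16155 = 24896 - 1*(-1702/5385) = 24896 + 1702/5385 = 134066662/5385 ≈ 24896.)
-15836/p - 12878/d = -15836/(-162066) - 12878/134066662/5385 = -15836*(-1/162066) - 12878*5385/134066662 = 7918/81033 - 34674015/67033331 = -2278969542637/5431911910923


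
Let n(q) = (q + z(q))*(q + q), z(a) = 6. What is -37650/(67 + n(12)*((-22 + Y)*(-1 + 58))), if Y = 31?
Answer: -37650/221683 ≈ -0.16984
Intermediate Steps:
n(q) = 2*q*(6 + q) (n(q) = (q + 6)*(q + q) = (6 + q)*(2*q) = 2*q*(6 + q))
-37650/(67 + n(12)*((-22 + Y)*(-1 + 58))) = -37650/(67 + (2*12*(6 + 12))*((-22 + 31)*(-1 + 58))) = -37650/(67 + (2*12*18)*(9*57)) = -37650/(67 + 432*513) = -37650/(67 + 221616) = -37650/221683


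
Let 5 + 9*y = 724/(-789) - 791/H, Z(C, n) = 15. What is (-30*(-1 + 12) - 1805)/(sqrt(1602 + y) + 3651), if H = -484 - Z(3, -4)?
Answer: -27620387714115/47227128714133 + 6405*sqrt(2234238846778326)/47227128714133 ≈ -0.57843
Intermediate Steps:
H = -499 (H = -484 - 1*15 = -484 - 15 = -499)
y = -1705732/3543399 (y = -5/9 + (724/(-789) - 791/(-499))/9 = -5/9 + (724*(-1/789) - 791*(-1/499))/9 = -5/9 + (-724/789 + 791/499)/9 = -5/9 + (1/9)*(262823/393711) = -5/9 + 262823/3543399 = -1705732/3543399 ≈ -0.48138)
(-30*(-1 + 12) - 1805)/(sqrt(1602 + y) + 3651) = (-30*(-1 + 12) - 1805)/(sqrt(1602 - 1705732/3543399) + 3651) = (-30*11 - 1805)/(sqrt(5674819466/3543399) + 3651) = (-330 - 1805)/(sqrt(2234238846778326)/1181133 + 3651) = -2135/(3651 + sqrt(2234238846778326)/1181133)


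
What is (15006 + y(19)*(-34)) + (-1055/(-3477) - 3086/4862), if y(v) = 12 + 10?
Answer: 120514185140/8452587 ≈ 14258.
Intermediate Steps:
y(v) = 22
(15006 + y(19)*(-34)) + (-1055/(-3477) - 3086/4862) = (15006 + 22*(-34)) + (-1055/(-3477) - 3086/4862) = (15006 - 748) + (-1055*(-1/3477) - 3086*1/4862) = 14258 + (1055/3477 - 1543/2431) = 14258 - 2800306/8452587 = 120514185140/8452587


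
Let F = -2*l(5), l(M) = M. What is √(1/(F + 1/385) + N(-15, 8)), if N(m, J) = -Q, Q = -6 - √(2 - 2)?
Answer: √87406941/3849 ≈ 2.4290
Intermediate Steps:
F = -10 (F = -2*5 = -10)
Q = -6 (Q = -6 - √0 = -6 - 1*0 = -6 + 0 = -6)
N(m, J) = 6 (N(m, J) = -1*(-6) = 6)
√(1/(F + 1/385) + N(-15, 8)) = √(1/(-10 + 1/385) + 6) = √(1/(-3849/385) + 6) = √(-385/3849 + 6) = √(22709/3849) = √87406941/3849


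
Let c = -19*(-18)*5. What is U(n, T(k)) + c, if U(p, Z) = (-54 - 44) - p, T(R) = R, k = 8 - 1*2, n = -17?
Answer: 1629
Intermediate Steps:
k = 6 (k = 8 - 2 = 6)
U(p, Z) = -98 - p
c = 1710 (c = 342*5 = 1710)
U(n, T(k)) + c = (-98 - 1*(-17)) + 1710 = (-98 + 17) + 1710 = -81 + 1710 = 1629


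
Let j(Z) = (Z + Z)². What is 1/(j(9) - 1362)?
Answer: -1/1038 ≈ -0.00096339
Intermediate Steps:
j(Z) = 4*Z² (j(Z) = (2*Z)² = 4*Z²)
1/(j(9) - 1362) = 1/(4*9² - 1362) = 1/(4*81 - 1362) = 1/(324 - 1362) = 1/(-1038) = -1/1038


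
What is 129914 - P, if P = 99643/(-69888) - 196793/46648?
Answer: 7563493483739/58216704 ≈ 1.2992e+5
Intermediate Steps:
P = -328600283/58216704 (P = 99643*(-1/69888) - 196793*1/46648 = -99643/69888 - 196793/46648 = -328600283/58216704 ≈ -5.6444)
129914 - P = 129914 - 1*(-328600283/58216704) = 129914 + 328600283/58216704 = 7563493483739/58216704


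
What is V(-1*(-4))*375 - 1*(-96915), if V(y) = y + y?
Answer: 99915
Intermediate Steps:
V(y) = 2*y
V(-1*(-4))*375 - 1*(-96915) = (2*(-1*(-4)))*375 - 1*(-96915) = (2*4)*375 + 96915 = 8*375 + 96915 = 3000 + 96915 = 99915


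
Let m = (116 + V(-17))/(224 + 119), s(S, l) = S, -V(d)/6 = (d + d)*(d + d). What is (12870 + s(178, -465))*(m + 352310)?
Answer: 225237390640/49 ≈ 4.5967e+9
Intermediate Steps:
V(d) = -24*d² (V(d) = -6*(d + d)*(d + d) = -6*2*d*2*d = -24*d²)
m = -6820/343 (m = (116 - 24*(-17)²)/(224 + 119) = (116 - 24*289)/343 = (116 - 6936)/343 = (1/343)*(-6820) = -6820/343 ≈ -19.883)
(12870 + s(178, -465))*(m + 352310) = (12870 + 178)*(-6820/343 + 352310) = 13048*(120835510/343) = 225237390640/49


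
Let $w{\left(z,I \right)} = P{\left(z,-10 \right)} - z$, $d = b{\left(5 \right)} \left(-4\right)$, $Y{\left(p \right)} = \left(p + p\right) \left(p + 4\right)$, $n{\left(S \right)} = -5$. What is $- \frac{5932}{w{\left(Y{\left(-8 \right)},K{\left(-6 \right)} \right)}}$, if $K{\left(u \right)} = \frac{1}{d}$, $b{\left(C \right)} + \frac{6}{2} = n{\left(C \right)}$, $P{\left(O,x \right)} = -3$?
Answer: $\frac{5932}{67} \approx 88.537$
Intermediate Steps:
$b{\left(C \right)} = -8$ ($b{\left(C \right)} = -3 - 5 = -8$)
$Y{\left(p \right)} = 2 p \left(4 + p\right)$
$d = 32$ ($d = \left(-8\right) \left(-4\right) = 32$)
$K{\left(u \right)} = \frac{1}{32}$
$w{\left(z,I \right)} = -3 - z$
$- \frac{5932}{w{\left(Y{\left(-8 \right)},K{\left(-6 \right)} \right)}} = - \frac{5932}{-3 - 2 \left(-8\right) \left(4 - 8\right)} = - \frac{5932}{-3 - 2 \left(-8\right) \left(-4\right)} = - \frac{5932}{-3 - 64} = - \frac{5932}{-67} = \left(-5932\right) \left(- \frac{1}{67}\right) = \frac{5932}{67}$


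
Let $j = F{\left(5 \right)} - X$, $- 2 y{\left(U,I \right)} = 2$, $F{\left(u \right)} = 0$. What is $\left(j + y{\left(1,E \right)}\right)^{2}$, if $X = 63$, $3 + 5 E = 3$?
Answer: $4096$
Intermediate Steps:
$E = 0$ ($E = - \frac{3}{5} + \frac{1}{5} \cdot 3 = - \frac{3}{5} + \frac{3}{5} = 0$)
$y{\left(U,I \right)} = -1$ ($y{\left(U,I \right)} = \left(- \frac{1}{2}\right) 2 = -1$)
$j = -63$ ($j = 0 - 63 = -63$)
$\left(j + y{\left(1,E \right)}\right)^{2} = \left(-63 - 1\right)^{2} = \left(-64\right)^{2} = 4096$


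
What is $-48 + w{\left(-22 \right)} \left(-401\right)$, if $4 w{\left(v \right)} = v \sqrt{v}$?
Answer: $-48 + \frac{4411 i \sqrt{22}}{2} \approx -48.0 + 10345.0 i$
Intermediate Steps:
$w{\left(v \right)} = \frac{v^{\frac{3}{2}}}{4}$ ($w{\left(v \right)} = \frac{v \sqrt{v}}{4} = \frac{v^{\frac{3}{2}}}{4}$)
$-48 + w{\left(-22 \right)} \left(-401\right) = -48 + \frac{\left(-22\right)^{\frac{3}{2}}}{4} \left(-401\right) = -48 + \frac{\left(-22\right) i \sqrt{22}}{4} \left(-401\right) = -48 + - \frac{11 i \sqrt{22}}{2} \left(-401\right) = -48 + \frac{4411 i \sqrt{22}}{2}$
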